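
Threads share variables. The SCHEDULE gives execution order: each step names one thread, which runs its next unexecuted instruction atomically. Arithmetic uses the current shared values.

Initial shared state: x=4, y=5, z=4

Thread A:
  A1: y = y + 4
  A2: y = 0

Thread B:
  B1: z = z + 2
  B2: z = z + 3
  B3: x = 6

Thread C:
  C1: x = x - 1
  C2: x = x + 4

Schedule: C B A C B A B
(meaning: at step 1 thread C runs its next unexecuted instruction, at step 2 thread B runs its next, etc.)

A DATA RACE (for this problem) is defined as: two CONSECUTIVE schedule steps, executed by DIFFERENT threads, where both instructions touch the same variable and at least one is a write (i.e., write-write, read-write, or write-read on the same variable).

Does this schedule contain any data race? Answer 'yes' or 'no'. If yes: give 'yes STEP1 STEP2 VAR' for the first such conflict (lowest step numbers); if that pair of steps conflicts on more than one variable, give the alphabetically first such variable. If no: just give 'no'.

Steps 1,2: C(r=x,w=x) vs B(r=z,w=z). No conflict.
Steps 2,3: B(r=z,w=z) vs A(r=y,w=y). No conflict.
Steps 3,4: A(r=y,w=y) vs C(r=x,w=x). No conflict.
Steps 4,5: C(r=x,w=x) vs B(r=z,w=z). No conflict.
Steps 5,6: B(r=z,w=z) vs A(r=-,w=y). No conflict.
Steps 6,7: A(r=-,w=y) vs B(r=-,w=x). No conflict.

Answer: no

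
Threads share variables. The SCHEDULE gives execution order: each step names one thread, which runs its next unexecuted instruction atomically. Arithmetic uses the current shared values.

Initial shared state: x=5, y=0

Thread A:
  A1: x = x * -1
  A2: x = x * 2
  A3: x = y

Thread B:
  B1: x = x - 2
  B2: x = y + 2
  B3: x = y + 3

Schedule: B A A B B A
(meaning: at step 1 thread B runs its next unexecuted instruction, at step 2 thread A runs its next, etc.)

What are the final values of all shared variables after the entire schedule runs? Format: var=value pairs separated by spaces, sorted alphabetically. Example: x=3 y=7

Step 1: thread B executes B1 (x = x - 2). Shared: x=3 y=0. PCs: A@0 B@1
Step 2: thread A executes A1 (x = x * -1). Shared: x=-3 y=0. PCs: A@1 B@1
Step 3: thread A executes A2 (x = x * 2). Shared: x=-6 y=0. PCs: A@2 B@1
Step 4: thread B executes B2 (x = y + 2). Shared: x=2 y=0. PCs: A@2 B@2
Step 5: thread B executes B3 (x = y + 3). Shared: x=3 y=0. PCs: A@2 B@3
Step 6: thread A executes A3 (x = y). Shared: x=0 y=0. PCs: A@3 B@3

Answer: x=0 y=0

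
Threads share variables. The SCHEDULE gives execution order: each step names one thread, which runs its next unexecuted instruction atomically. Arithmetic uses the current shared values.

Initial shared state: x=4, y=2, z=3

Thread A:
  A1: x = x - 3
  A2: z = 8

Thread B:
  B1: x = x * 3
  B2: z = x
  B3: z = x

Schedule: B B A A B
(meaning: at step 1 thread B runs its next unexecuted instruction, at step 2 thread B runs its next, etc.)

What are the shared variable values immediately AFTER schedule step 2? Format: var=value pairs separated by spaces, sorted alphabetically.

Step 1: thread B executes B1 (x = x * 3). Shared: x=12 y=2 z=3. PCs: A@0 B@1
Step 2: thread B executes B2 (z = x). Shared: x=12 y=2 z=12. PCs: A@0 B@2

Answer: x=12 y=2 z=12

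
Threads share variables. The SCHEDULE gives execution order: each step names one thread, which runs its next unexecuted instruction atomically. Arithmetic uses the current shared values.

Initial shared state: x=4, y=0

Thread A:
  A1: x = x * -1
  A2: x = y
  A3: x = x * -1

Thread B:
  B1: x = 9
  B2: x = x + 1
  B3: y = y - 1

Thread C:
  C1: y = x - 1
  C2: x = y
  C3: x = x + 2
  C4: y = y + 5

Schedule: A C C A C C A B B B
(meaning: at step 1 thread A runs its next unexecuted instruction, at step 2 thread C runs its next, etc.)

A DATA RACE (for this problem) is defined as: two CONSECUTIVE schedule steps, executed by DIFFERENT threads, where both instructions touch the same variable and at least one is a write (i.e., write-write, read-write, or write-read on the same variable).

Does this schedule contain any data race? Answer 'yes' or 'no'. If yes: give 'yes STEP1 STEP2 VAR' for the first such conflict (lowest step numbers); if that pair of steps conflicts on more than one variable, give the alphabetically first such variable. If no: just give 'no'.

Steps 1,2: A(x = x * -1) vs C(y = x - 1). RACE on x (W-R).
Steps 2,3: same thread (C). No race.
Steps 3,4: C(x = y) vs A(x = y). RACE on x (W-W).
Steps 4,5: A(x = y) vs C(x = x + 2). RACE on x (W-W).
Steps 5,6: same thread (C). No race.
Steps 6,7: C(r=y,w=y) vs A(r=x,w=x). No conflict.
Steps 7,8: A(x = x * -1) vs B(x = 9). RACE on x (W-W).
Steps 8,9: same thread (B). No race.
Steps 9,10: same thread (B). No race.
First conflict at steps 1,2.

Answer: yes 1 2 x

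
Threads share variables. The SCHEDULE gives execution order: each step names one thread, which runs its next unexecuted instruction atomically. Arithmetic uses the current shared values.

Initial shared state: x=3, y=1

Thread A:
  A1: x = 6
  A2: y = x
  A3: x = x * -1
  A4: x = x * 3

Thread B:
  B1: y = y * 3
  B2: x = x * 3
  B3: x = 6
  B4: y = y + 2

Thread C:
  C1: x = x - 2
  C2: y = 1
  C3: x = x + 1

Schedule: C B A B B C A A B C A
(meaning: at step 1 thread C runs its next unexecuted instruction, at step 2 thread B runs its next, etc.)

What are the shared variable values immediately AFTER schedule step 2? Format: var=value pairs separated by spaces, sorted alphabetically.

Answer: x=1 y=3

Derivation:
Step 1: thread C executes C1 (x = x - 2). Shared: x=1 y=1. PCs: A@0 B@0 C@1
Step 2: thread B executes B1 (y = y * 3). Shared: x=1 y=3. PCs: A@0 B@1 C@1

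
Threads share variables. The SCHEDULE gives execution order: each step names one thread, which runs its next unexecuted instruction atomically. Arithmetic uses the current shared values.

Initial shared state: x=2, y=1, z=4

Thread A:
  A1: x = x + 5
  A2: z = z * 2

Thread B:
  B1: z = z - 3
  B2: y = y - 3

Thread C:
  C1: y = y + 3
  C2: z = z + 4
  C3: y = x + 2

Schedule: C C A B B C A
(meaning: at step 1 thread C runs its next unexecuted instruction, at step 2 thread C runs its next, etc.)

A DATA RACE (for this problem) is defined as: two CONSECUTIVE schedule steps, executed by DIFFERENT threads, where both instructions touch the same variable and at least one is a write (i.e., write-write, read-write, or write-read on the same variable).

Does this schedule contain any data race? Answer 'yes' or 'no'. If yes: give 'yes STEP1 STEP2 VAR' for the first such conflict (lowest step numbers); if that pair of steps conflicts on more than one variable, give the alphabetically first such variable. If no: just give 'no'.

Answer: yes 5 6 y

Derivation:
Steps 1,2: same thread (C). No race.
Steps 2,3: C(r=z,w=z) vs A(r=x,w=x). No conflict.
Steps 3,4: A(r=x,w=x) vs B(r=z,w=z). No conflict.
Steps 4,5: same thread (B). No race.
Steps 5,6: B(y = y - 3) vs C(y = x + 2). RACE on y (W-W).
Steps 6,7: C(r=x,w=y) vs A(r=z,w=z). No conflict.
First conflict at steps 5,6.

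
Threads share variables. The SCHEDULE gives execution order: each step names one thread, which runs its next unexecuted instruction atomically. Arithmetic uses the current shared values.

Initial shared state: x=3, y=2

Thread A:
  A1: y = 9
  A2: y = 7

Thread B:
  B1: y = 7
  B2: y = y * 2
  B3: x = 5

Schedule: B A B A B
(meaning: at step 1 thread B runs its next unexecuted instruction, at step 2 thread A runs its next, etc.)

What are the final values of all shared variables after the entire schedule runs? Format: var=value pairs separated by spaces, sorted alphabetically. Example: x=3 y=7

Answer: x=5 y=7

Derivation:
Step 1: thread B executes B1 (y = 7). Shared: x=3 y=7. PCs: A@0 B@1
Step 2: thread A executes A1 (y = 9). Shared: x=3 y=9. PCs: A@1 B@1
Step 3: thread B executes B2 (y = y * 2). Shared: x=3 y=18. PCs: A@1 B@2
Step 4: thread A executes A2 (y = 7). Shared: x=3 y=7. PCs: A@2 B@2
Step 5: thread B executes B3 (x = 5). Shared: x=5 y=7. PCs: A@2 B@3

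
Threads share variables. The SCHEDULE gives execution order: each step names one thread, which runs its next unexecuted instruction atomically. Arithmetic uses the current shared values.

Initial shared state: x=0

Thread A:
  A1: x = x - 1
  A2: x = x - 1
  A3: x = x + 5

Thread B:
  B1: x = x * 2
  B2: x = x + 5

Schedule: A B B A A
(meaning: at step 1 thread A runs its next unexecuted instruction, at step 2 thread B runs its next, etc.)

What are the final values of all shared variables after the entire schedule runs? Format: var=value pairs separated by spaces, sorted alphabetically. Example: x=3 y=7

Step 1: thread A executes A1 (x = x - 1). Shared: x=-1. PCs: A@1 B@0
Step 2: thread B executes B1 (x = x * 2). Shared: x=-2. PCs: A@1 B@1
Step 3: thread B executes B2 (x = x + 5). Shared: x=3. PCs: A@1 B@2
Step 4: thread A executes A2 (x = x - 1). Shared: x=2. PCs: A@2 B@2
Step 5: thread A executes A3 (x = x + 5). Shared: x=7. PCs: A@3 B@2

Answer: x=7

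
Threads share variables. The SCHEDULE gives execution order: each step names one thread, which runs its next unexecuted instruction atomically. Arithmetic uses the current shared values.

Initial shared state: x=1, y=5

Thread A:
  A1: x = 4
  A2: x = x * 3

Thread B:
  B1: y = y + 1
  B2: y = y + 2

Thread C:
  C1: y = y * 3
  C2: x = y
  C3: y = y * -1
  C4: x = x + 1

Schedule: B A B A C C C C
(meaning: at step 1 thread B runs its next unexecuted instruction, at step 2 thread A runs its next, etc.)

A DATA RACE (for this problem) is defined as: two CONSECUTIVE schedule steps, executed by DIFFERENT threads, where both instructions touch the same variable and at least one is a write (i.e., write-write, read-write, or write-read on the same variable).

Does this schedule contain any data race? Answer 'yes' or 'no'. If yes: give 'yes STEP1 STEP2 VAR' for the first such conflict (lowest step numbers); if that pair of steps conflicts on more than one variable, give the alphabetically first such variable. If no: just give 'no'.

Answer: no

Derivation:
Steps 1,2: B(r=y,w=y) vs A(r=-,w=x). No conflict.
Steps 2,3: A(r=-,w=x) vs B(r=y,w=y). No conflict.
Steps 3,4: B(r=y,w=y) vs A(r=x,w=x). No conflict.
Steps 4,5: A(r=x,w=x) vs C(r=y,w=y). No conflict.
Steps 5,6: same thread (C). No race.
Steps 6,7: same thread (C). No race.
Steps 7,8: same thread (C). No race.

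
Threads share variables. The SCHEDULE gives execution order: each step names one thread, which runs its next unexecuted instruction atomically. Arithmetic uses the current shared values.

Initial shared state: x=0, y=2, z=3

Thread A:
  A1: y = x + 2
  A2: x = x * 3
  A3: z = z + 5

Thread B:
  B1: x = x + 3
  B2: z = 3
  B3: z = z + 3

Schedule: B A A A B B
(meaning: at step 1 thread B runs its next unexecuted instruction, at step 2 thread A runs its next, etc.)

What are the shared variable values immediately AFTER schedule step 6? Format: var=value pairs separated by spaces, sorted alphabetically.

Step 1: thread B executes B1 (x = x + 3). Shared: x=3 y=2 z=3. PCs: A@0 B@1
Step 2: thread A executes A1 (y = x + 2). Shared: x=3 y=5 z=3. PCs: A@1 B@1
Step 3: thread A executes A2 (x = x * 3). Shared: x=9 y=5 z=3. PCs: A@2 B@1
Step 4: thread A executes A3 (z = z + 5). Shared: x=9 y=5 z=8. PCs: A@3 B@1
Step 5: thread B executes B2 (z = 3). Shared: x=9 y=5 z=3. PCs: A@3 B@2
Step 6: thread B executes B3 (z = z + 3). Shared: x=9 y=5 z=6. PCs: A@3 B@3

Answer: x=9 y=5 z=6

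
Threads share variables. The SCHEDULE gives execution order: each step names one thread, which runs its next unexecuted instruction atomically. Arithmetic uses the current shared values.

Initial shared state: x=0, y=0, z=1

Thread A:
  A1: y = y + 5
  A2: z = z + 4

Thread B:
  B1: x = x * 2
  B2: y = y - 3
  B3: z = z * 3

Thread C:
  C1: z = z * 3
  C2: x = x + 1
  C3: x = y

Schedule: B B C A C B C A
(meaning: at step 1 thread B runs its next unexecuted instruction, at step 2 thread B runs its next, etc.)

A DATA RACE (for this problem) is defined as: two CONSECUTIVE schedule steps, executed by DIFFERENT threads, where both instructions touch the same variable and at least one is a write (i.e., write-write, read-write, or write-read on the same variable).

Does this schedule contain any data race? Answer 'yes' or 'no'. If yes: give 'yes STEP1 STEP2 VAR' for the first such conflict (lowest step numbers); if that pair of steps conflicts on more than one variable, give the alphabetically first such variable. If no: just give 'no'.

Answer: no

Derivation:
Steps 1,2: same thread (B). No race.
Steps 2,3: B(r=y,w=y) vs C(r=z,w=z). No conflict.
Steps 3,4: C(r=z,w=z) vs A(r=y,w=y). No conflict.
Steps 4,5: A(r=y,w=y) vs C(r=x,w=x). No conflict.
Steps 5,6: C(r=x,w=x) vs B(r=z,w=z). No conflict.
Steps 6,7: B(r=z,w=z) vs C(r=y,w=x). No conflict.
Steps 7,8: C(r=y,w=x) vs A(r=z,w=z). No conflict.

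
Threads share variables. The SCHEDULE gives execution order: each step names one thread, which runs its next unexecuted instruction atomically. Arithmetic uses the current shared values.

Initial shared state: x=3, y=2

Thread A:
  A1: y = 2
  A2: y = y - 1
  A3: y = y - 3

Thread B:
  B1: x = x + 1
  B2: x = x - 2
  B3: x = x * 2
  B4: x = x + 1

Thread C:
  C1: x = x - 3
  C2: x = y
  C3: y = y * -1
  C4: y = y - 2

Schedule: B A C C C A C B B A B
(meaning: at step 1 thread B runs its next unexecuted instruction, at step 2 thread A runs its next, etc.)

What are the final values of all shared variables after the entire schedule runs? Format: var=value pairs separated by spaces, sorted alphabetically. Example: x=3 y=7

Answer: x=1 y=-8

Derivation:
Step 1: thread B executes B1 (x = x + 1). Shared: x=4 y=2. PCs: A@0 B@1 C@0
Step 2: thread A executes A1 (y = 2). Shared: x=4 y=2. PCs: A@1 B@1 C@0
Step 3: thread C executes C1 (x = x - 3). Shared: x=1 y=2. PCs: A@1 B@1 C@1
Step 4: thread C executes C2 (x = y). Shared: x=2 y=2. PCs: A@1 B@1 C@2
Step 5: thread C executes C3 (y = y * -1). Shared: x=2 y=-2. PCs: A@1 B@1 C@3
Step 6: thread A executes A2 (y = y - 1). Shared: x=2 y=-3. PCs: A@2 B@1 C@3
Step 7: thread C executes C4 (y = y - 2). Shared: x=2 y=-5. PCs: A@2 B@1 C@4
Step 8: thread B executes B2 (x = x - 2). Shared: x=0 y=-5. PCs: A@2 B@2 C@4
Step 9: thread B executes B3 (x = x * 2). Shared: x=0 y=-5. PCs: A@2 B@3 C@4
Step 10: thread A executes A3 (y = y - 3). Shared: x=0 y=-8. PCs: A@3 B@3 C@4
Step 11: thread B executes B4 (x = x + 1). Shared: x=1 y=-8. PCs: A@3 B@4 C@4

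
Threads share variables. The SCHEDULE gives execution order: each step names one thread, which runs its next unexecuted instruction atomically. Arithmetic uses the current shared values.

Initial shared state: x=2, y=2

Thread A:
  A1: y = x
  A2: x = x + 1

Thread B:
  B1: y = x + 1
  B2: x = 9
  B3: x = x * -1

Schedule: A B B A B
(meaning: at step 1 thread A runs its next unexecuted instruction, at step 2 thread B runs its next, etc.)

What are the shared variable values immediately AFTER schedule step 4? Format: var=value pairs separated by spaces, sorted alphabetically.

Answer: x=10 y=3

Derivation:
Step 1: thread A executes A1 (y = x). Shared: x=2 y=2. PCs: A@1 B@0
Step 2: thread B executes B1 (y = x + 1). Shared: x=2 y=3. PCs: A@1 B@1
Step 3: thread B executes B2 (x = 9). Shared: x=9 y=3. PCs: A@1 B@2
Step 4: thread A executes A2 (x = x + 1). Shared: x=10 y=3. PCs: A@2 B@2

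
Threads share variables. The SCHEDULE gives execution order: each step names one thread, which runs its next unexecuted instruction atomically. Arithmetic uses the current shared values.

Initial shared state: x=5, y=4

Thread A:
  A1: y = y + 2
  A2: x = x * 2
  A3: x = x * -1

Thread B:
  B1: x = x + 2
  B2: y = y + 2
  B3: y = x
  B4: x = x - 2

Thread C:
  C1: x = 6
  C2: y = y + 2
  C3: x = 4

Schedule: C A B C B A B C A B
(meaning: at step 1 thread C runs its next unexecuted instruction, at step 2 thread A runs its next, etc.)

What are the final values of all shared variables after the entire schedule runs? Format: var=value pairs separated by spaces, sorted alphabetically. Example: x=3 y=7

Step 1: thread C executes C1 (x = 6). Shared: x=6 y=4. PCs: A@0 B@0 C@1
Step 2: thread A executes A1 (y = y + 2). Shared: x=6 y=6. PCs: A@1 B@0 C@1
Step 3: thread B executes B1 (x = x + 2). Shared: x=8 y=6. PCs: A@1 B@1 C@1
Step 4: thread C executes C2 (y = y + 2). Shared: x=8 y=8. PCs: A@1 B@1 C@2
Step 5: thread B executes B2 (y = y + 2). Shared: x=8 y=10. PCs: A@1 B@2 C@2
Step 6: thread A executes A2 (x = x * 2). Shared: x=16 y=10. PCs: A@2 B@2 C@2
Step 7: thread B executes B3 (y = x). Shared: x=16 y=16. PCs: A@2 B@3 C@2
Step 8: thread C executes C3 (x = 4). Shared: x=4 y=16. PCs: A@2 B@3 C@3
Step 9: thread A executes A3 (x = x * -1). Shared: x=-4 y=16. PCs: A@3 B@3 C@3
Step 10: thread B executes B4 (x = x - 2). Shared: x=-6 y=16. PCs: A@3 B@4 C@3

Answer: x=-6 y=16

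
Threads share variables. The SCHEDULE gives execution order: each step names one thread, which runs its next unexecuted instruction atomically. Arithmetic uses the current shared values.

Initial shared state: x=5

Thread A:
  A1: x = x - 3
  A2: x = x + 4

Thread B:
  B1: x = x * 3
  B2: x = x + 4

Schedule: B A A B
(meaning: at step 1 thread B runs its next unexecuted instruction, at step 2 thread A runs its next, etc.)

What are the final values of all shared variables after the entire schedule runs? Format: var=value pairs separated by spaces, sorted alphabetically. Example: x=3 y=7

Answer: x=20

Derivation:
Step 1: thread B executes B1 (x = x * 3). Shared: x=15. PCs: A@0 B@1
Step 2: thread A executes A1 (x = x - 3). Shared: x=12. PCs: A@1 B@1
Step 3: thread A executes A2 (x = x + 4). Shared: x=16. PCs: A@2 B@1
Step 4: thread B executes B2 (x = x + 4). Shared: x=20. PCs: A@2 B@2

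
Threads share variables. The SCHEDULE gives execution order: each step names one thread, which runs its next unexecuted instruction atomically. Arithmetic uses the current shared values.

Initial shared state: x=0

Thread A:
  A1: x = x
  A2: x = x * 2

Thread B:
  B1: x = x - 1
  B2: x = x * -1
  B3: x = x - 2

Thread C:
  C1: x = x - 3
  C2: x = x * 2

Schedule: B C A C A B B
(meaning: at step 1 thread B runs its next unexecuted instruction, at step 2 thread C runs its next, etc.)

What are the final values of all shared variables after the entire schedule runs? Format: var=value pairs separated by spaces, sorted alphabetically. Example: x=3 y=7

Answer: x=14

Derivation:
Step 1: thread B executes B1 (x = x - 1). Shared: x=-1. PCs: A@0 B@1 C@0
Step 2: thread C executes C1 (x = x - 3). Shared: x=-4. PCs: A@0 B@1 C@1
Step 3: thread A executes A1 (x = x). Shared: x=-4. PCs: A@1 B@1 C@1
Step 4: thread C executes C2 (x = x * 2). Shared: x=-8. PCs: A@1 B@1 C@2
Step 5: thread A executes A2 (x = x * 2). Shared: x=-16. PCs: A@2 B@1 C@2
Step 6: thread B executes B2 (x = x * -1). Shared: x=16. PCs: A@2 B@2 C@2
Step 7: thread B executes B3 (x = x - 2). Shared: x=14. PCs: A@2 B@3 C@2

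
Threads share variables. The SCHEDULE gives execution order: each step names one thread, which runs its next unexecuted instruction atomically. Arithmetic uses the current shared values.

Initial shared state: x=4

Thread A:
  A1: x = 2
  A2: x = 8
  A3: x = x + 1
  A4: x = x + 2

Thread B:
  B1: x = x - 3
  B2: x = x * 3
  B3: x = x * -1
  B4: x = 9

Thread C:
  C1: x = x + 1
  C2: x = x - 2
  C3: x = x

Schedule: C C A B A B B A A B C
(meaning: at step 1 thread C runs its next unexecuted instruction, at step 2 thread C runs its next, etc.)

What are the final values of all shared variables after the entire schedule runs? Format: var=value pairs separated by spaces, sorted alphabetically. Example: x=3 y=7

Step 1: thread C executes C1 (x = x + 1). Shared: x=5. PCs: A@0 B@0 C@1
Step 2: thread C executes C2 (x = x - 2). Shared: x=3. PCs: A@0 B@0 C@2
Step 3: thread A executes A1 (x = 2). Shared: x=2. PCs: A@1 B@0 C@2
Step 4: thread B executes B1 (x = x - 3). Shared: x=-1. PCs: A@1 B@1 C@2
Step 5: thread A executes A2 (x = 8). Shared: x=8. PCs: A@2 B@1 C@2
Step 6: thread B executes B2 (x = x * 3). Shared: x=24. PCs: A@2 B@2 C@2
Step 7: thread B executes B3 (x = x * -1). Shared: x=-24. PCs: A@2 B@3 C@2
Step 8: thread A executes A3 (x = x + 1). Shared: x=-23. PCs: A@3 B@3 C@2
Step 9: thread A executes A4 (x = x + 2). Shared: x=-21. PCs: A@4 B@3 C@2
Step 10: thread B executes B4 (x = 9). Shared: x=9. PCs: A@4 B@4 C@2
Step 11: thread C executes C3 (x = x). Shared: x=9. PCs: A@4 B@4 C@3

Answer: x=9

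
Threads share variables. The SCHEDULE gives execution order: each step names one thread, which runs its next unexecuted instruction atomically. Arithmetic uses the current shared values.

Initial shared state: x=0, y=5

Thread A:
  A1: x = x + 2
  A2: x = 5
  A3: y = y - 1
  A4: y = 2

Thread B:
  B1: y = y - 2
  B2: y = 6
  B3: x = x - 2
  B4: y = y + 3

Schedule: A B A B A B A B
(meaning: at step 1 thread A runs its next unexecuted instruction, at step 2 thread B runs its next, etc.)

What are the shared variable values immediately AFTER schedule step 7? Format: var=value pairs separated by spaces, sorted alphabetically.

Step 1: thread A executes A1 (x = x + 2). Shared: x=2 y=5. PCs: A@1 B@0
Step 2: thread B executes B1 (y = y - 2). Shared: x=2 y=3. PCs: A@1 B@1
Step 3: thread A executes A2 (x = 5). Shared: x=5 y=3. PCs: A@2 B@1
Step 4: thread B executes B2 (y = 6). Shared: x=5 y=6. PCs: A@2 B@2
Step 5: thread A executes A3 (y = y - 1). Shared: x=5 y=5. PCs: A@3 B@2
Step 6: thread B executes B3 (x = x - 2). Shared: x=3 y=5. PCs: A@3 B@3
Step 7: thread A executes A4 (y = 2). Shared: x=3 y=2. PCs: A@4 B@3

Answer: x=3 y=2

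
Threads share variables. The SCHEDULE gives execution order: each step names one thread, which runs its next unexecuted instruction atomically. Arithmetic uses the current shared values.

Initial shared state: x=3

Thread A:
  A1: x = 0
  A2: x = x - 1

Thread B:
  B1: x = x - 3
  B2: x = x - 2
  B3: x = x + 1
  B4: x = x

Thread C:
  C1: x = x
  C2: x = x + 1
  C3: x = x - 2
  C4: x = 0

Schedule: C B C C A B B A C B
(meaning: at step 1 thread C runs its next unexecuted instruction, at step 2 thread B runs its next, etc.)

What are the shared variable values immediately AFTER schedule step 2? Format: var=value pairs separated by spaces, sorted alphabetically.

Step 1: thread C executes C1 (x = x). Shared: x=3. PCs: A@0 B@0 C@1
Step 2: thread B executes B1 (x = x - 3). Shared: x=0. PCs: A@0 B@1 C@1

Answer: x=0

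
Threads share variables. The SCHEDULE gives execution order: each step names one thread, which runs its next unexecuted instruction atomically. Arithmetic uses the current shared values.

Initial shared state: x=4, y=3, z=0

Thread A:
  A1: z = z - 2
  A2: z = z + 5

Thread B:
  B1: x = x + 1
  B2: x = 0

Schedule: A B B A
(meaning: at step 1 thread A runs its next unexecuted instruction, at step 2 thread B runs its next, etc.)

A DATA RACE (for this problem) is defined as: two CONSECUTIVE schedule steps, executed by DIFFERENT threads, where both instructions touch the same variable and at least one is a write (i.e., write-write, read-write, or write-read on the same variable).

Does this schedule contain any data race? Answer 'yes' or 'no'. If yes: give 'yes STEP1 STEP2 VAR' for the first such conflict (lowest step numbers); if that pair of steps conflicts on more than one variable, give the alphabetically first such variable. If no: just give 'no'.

Steps 1,2: A(r=z,w=z) vs B(r=x,w=x). No conflict.
Steps 2,3: same thread (B). No race.
Steps 3,4: B(r=-,w=x) vs A(r=z,w=z). No conflict.

Answer: no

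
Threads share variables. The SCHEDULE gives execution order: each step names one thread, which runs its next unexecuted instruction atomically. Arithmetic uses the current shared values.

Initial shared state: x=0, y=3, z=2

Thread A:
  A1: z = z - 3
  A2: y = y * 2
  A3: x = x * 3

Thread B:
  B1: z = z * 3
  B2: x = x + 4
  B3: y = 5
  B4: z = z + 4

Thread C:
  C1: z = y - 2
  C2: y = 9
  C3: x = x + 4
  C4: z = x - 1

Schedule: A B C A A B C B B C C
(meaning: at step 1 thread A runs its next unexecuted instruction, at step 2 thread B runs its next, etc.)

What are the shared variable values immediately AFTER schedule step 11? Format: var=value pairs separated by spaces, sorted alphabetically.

Step 1: thread A executes A1 (z = z - 3). Shared: x=0 y=3 z=-1. PCs: A@1 B@0 C@0
Step 2: thread B executes B1 (z = z * 3). Shared: x=0 y=3 z=-3. PCs: A@1 B@1 C@0
Step 3: thread C executes C1 (z = y - 2). Shared: x=0 y=3 z=1. PCs: A@1 B@1 C@1
Step 4: thread A executes A2 (y = y * 2). Shared: x=0 y=6 z=1. PCs: A@2 B@1 C@1
Step 5: thread A executes A3 (x = x * 3). Shared: x=0 y=6 z=1. PCs: A@3 B@1 C@1
Step 6: thread B executes B2 (x = x + 4). Shared: x=4 y=6 z=1. PCs: A@3 B@2 C@1
Step 7: thread C executes C2 (y = 9). Shared: x=4 y=9 z=1. PCs: A@3 B@2 C@2
Step 8: thread B executes B3 (y = 5). Shared: x=4 y=5 z=1. PCs: A@3 B@3 C@2
Step 9: thread B executes B4 (z = z + 4). Shared: x=4 y=5 z=5. PCs: A@3 B@4 C@2
Step 10: thread C executes C3 (x = x + 4). Shared: x=8 y=5 z=5. PCs: A@3 B@4 C@3
Step 11: thread C executes C4 (z = x - 1). Shared: x=8 y=5 z=7. PCs: A@3 B@4 C@4

Answer: x=8 y=5 z=7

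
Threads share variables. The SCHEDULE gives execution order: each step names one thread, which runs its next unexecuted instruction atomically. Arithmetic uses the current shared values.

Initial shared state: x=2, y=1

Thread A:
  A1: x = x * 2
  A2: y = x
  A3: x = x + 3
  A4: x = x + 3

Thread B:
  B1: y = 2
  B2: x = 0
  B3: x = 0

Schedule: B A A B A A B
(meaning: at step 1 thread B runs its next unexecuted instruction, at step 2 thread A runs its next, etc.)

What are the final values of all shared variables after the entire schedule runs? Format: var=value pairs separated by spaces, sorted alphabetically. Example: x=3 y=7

Answer: x=0 y=4

Derivation:
Step 1: thread B executes B1 (y = 2). Shared: x=2 y=2. PCs: A@0 B@1
Step 2: thread A executes A1 (x = x * 2). Shared: x=4 y=2. PCs: A@1 B@1
Step 3: thread A executes A2 (y = x). Shared: x=4 y=4. PCs: A@2 B@1
Step 4: thread B executes B2 (x = 0). Shared: x=0 y=4. PCs: A@2 B@2
Step 5: thread A executes A3 (x = x + 3). Shared: x=3 y=4. PCs: A@3 B@2
Step 6: thread A executes A4 (x = x + 3). Shared: x=6 y=4. PCs: A@4 B@2
Step 7: thread B executes B3 (x = 0). Shared: x=0 y=4. PCs: A@4 B@3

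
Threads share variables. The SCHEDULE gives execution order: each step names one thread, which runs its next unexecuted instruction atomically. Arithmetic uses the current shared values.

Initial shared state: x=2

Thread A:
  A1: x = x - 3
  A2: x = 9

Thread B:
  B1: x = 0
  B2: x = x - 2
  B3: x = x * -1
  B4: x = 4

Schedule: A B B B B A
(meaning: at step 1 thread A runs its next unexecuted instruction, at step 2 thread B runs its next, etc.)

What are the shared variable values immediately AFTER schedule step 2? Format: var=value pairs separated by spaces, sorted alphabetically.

Answer: x=0

Derivation:
Step 1: thread A executes A1 (x = x - 3). Shared: x=-1. PCs: A@1 B@0
Step 2: thread B executes B1 (x = 0). Shared: x=0. PCs: A@1 B@1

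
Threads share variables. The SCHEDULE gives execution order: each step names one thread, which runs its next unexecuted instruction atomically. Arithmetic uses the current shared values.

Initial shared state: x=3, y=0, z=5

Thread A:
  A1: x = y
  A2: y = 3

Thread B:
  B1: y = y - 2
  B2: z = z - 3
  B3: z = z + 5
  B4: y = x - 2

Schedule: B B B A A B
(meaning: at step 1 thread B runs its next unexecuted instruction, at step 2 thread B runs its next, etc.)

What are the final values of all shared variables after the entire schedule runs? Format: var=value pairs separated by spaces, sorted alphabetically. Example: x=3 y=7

Answer: x=-2 y=-4 z=7

Derivation:
Step 1: thread B executes B1 (y = y - 2). Shared: x=3 y=-2 z=5. PCs: A@0 B@1
Step 2: thread B executes B2 (z = z - 3). Shared: x=3 y=-2 z=2. PCs: A@0 B@2
Step 3: thread B executes B3 (z = z + 5). Shared: x=3 y=-2 z=7. PCs: A@0 B@3
Step 4: thread A executes A1 (x = y). Shared: x=-2 y=-2 z=7. PCs: A@1 B@3
Step 5: thread A executes A2 (y = 3). Shared: x=-2 y=3 z=7. PCs: A@2 B@3
Step 6: thread B executes B4 (y = x - 2). Shared: x=-2 y=-4 z=7. PCs: A@2 B@4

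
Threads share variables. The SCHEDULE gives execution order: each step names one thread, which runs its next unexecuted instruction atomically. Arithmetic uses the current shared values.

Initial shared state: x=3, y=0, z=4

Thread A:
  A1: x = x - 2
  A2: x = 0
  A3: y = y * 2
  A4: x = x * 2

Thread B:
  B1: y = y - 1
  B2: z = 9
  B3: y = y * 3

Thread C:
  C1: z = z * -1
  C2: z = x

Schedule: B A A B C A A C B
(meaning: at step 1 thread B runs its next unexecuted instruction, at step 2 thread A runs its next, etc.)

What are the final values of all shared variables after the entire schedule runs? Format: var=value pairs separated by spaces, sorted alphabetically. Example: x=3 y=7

Answer: x=0 y=-6 z=0

Derivation:
Step 1: thread B executes B1 (y = y - 1). Shared: x=3 y=-1 z=4. PCs: A@0 B@1 C@0
Step 2: thread A executes A1 (x = x - 2). Shared: x=1 y=-1 z=4. PCs: A@1 B@1 C@0
Step 3: thread A executes A2 (x = 0). Shared: x=0 y=-1 z=4. PCs: A@2 B@1 C@0
Step 4: thread B executes B2 (z = 9). Shared: x=0 y=-1 z=9. PCs: A@2 B@2 C@0
Step 5: thread C executes C1 (z = z * -1). Shared: x=0 y=-1 z=-9. PCs: A@2 B@2 C@1
Step 6: thread A executes A3 (y = y * 2). Shared: x=0 y=-2 z=-9. PCs: A@3 B@2 C@1
Step 7: thread A executes A4 (x = x * 2). Shared: x=0 y=-2 z=-9. PCs: A@4 B@2 C@1
Step 8: thread C executes C2 (z = x). Shared: x=0 y=-2 z=0. PCs: A@4 B@2 C@2
Step 9: thread B executes B3 (y = y * 3). Shared: x=0 y=-6 z=0. PCs: A@4 B@3 C@2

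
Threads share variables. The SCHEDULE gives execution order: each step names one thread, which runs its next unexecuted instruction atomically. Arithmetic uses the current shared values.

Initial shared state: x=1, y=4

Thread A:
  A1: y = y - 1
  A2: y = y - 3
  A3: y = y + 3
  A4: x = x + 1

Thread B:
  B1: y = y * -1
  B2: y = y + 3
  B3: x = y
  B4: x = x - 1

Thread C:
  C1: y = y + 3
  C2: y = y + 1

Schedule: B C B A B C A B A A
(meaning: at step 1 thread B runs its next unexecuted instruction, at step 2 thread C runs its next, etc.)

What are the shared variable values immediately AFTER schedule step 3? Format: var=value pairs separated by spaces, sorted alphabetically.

Step 1: thread B executes B1 (y = y * -1). Shared: x=1 y=-4. PCs: A@0 B@1 C@0
Step 2: thread C executes C1 (y = y + 3). Shared: x=1 y=-1. PCs: A@0 B@1 C@1
Step 3: thread B executes B2 (y = y + 3). Shared: x=1 y=2. PCs: A@0 B@2 C@1

Answer: x=1 y=2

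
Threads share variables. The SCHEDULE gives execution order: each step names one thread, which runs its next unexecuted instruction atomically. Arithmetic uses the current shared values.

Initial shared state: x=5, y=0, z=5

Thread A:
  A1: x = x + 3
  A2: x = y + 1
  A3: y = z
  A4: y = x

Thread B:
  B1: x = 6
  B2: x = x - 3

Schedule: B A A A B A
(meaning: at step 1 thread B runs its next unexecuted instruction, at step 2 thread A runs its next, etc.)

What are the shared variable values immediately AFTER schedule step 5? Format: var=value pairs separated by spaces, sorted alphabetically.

Answer: x=-2 y=5 z=5

Derivation:
Step 1: thread B executes B1 (x = 6). Shared: x=6 y=0 z=5. PCs: A@0 B@1
Step 2: thread A executes A1 (x = x + 3). Shared: x=9 y=0 z=5. PCs: A@1 B@1
Step 3: thread A executes A2 (x = y + 1). Shared: x=1 y=0 z=5. PCs: A@2 B@1
Step 4: thread A executes A3 (y = z). Shared: x=1 y=5 z=5. PCs: A@3 B@1
Step 5: thread B executes B2 (x = x - 3). Shared: x=-2 y=5 z=5. PCs: A@3 B@2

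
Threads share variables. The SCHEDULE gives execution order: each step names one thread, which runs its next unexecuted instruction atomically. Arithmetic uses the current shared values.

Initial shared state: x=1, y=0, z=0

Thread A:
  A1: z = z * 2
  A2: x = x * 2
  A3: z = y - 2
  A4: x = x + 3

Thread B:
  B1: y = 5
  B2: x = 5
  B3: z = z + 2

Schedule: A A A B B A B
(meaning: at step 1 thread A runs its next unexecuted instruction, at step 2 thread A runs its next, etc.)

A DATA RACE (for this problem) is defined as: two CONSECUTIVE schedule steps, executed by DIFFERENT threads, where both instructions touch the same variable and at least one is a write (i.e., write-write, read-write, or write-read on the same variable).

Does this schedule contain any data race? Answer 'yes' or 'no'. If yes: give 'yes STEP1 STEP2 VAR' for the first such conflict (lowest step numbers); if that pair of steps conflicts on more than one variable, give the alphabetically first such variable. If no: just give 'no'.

Answer: yes 3 4 y

Derivation:
Steps 1,2: same thread (A). No race.
Steps 2,3: same thread (A). No race.
Steps 3,4: A(z = y - 2) vs B(y = 5). RACE on y (R-W).
Steps 4,5: same thread (B). No race.
Steps 5,6: B(x = 5) vs A(x = x + 3). RACE on x (W-W).
Steps 6,7: A(r=x,w=x) vs B(r=z,w=z). No conflict.
First conflict at steps 3,4.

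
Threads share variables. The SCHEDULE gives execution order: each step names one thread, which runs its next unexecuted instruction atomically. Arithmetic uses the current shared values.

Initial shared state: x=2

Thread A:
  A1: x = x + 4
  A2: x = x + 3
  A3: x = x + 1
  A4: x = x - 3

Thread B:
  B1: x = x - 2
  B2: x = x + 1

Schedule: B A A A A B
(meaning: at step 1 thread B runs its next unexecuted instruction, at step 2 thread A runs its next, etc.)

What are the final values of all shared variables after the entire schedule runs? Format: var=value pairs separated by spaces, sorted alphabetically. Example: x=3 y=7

Answer: x=6

Derivation:
Step 1: thread B executes B1 (x = x - 2). Shared: x=0. PCs: A@0 B@1
Step 2: thread A executes A1 (x = x + 4). Shared: x=4. PCs: A@1 B@1
Step 3: thread A executes A2 (x = x + 3). Shared: x=7. PCs: A@2 B@1
Step 4: thread A executes A3 (x = x + 1). Shared: x=8. PCs: A@3 B@1
Step 5: thread A executes A4 (x = x - 3). Shared: x=5. PCs: A@4 B@1
Step 6: thread B executes B2 (x = x + 1). Shared: x=6. PCs: A@4 B@2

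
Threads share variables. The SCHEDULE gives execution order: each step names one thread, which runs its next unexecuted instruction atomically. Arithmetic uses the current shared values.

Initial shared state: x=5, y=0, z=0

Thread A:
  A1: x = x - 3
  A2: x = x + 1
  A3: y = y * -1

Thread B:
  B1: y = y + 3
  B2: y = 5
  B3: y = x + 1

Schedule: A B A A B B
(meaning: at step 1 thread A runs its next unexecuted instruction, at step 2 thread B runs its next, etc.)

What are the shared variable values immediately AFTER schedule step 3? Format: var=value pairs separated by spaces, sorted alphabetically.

Step 1: thread A executes A1 (x = x - 3). Shared: x=2 y=0 z=0. PCs: A@1 B@0
Step 2: thread B executes B1 (y = y + 3). Shared: x=2 y=3 z=0. PCs: A@1 B@1
Step 3: thread A executes A2 (x = x + 1). Shared: x=3 y=3 z=0. PCs: A@2 B@1

Answer: x=3 y=3 z=0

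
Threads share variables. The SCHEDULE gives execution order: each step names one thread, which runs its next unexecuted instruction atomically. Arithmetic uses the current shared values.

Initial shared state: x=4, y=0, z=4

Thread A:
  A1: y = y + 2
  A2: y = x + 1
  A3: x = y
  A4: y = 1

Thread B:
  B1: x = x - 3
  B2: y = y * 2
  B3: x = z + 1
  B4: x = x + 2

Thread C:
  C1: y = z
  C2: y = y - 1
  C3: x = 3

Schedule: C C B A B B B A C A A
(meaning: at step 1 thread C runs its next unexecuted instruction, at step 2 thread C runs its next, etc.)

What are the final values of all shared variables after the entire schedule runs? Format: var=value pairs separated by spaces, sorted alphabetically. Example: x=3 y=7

Step 1: thread C executes C1 (y = z). Shared: x=4 y=4 z=4. PCs: A@0 B@0 C@1
Step 2: thread C executes C2 (y = y - 1). Shared: x=4 y=3 z=4. PCs: A@0 B@0 C@2
Step 3: thread B executes B1 (x = x - 3). Shared: x=1 y=3 z=4. PCs: A@0 B@1 C@2
Step 4: thread A executes A1 (y = y + 2). Shared: x=1 y=5 z=4. PCs: A@1 B@1 C@2
Step 5: thread B executes B2 (y = y * 2). Shared: x=1 y=10 z=4. PCs: A@1 B@2 C@2
Step 6: thread B executes B3 (x = z + 1). Shared: x=5 y=10 z=4. PCs: A@1 B@3 C@2
Step 7: thread B executes B4 (x = x + 2). Shared: x=7 y=10 z=4. PCs: A@1 B@4 C@2
Step 8: thread A executes A2 (y = x + 1). Shared: x=7 y=8 z=4. PCs: A@2 B@4 C@2
Step 9: thread C executes C3 (x = 3). Shared: x=3 y=8 z=4. PCs: A@2 B@4 C@3
Step 10: thread A executes A3 (x = y). Shared: x=8 y=8 z=4. PCs: A@3 B@4 C@3
Step 11: thread A executes A4 (y = 1). Shared: x=8 y=1 z=4. PCs: A@4 B@4 C@3

Answer: x=8 y=1 z=4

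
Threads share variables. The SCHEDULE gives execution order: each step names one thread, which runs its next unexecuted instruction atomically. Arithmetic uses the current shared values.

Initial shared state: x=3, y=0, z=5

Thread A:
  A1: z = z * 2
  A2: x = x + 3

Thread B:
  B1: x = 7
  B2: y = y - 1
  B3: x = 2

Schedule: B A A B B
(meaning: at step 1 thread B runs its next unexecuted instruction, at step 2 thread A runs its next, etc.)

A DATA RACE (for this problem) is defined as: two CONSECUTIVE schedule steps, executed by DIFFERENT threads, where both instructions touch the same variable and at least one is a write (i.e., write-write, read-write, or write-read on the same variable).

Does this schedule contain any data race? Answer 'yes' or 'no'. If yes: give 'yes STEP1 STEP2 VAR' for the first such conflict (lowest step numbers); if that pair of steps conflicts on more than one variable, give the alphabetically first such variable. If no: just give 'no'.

Steps 1,2: B(r=-,w=x) vs A(r=z,w=z). No conflict.
Steps 2,3: same thread (A). No race.
Steps 3,4: A(r=x,w=x) vs B(r=y,w=y). No conflict.
Steps 4,5: same thread (B). No race.

Answer: no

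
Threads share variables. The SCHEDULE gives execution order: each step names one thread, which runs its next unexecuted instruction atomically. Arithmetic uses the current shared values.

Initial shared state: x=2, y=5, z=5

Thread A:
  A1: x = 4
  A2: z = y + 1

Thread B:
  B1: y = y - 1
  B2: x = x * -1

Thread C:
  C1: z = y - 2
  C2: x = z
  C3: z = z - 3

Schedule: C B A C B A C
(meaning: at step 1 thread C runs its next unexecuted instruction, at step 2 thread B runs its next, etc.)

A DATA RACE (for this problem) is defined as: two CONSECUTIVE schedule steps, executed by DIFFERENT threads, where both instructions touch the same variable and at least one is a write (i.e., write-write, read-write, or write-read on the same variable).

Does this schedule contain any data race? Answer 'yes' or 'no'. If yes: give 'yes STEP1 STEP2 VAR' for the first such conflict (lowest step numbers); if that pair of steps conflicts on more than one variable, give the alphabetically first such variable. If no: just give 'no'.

Answer: yes 1 2 y

Derivation:
Steps 1,2: C(z = y - 2) vs B(y = y - 1). RACE on y (R-W).
Steps 2,3: B(r=y,w=y) vs A(r=-,w=x). No conflict.
Steps 3,4: A(x = 4) vs C(x = z). RACE on x (W-W).
Steps 4,5: C(x = z) vs B(x = x * -1). RACE on x (W-W).
Steps 5,6: B(r=x,w=x) vs A(r=y,w=z). No conflict.
Steps 6,7: A(z = y + 1) vs C(z = z - 3). RACE on z (W-W).
First conflict at steps 1,2.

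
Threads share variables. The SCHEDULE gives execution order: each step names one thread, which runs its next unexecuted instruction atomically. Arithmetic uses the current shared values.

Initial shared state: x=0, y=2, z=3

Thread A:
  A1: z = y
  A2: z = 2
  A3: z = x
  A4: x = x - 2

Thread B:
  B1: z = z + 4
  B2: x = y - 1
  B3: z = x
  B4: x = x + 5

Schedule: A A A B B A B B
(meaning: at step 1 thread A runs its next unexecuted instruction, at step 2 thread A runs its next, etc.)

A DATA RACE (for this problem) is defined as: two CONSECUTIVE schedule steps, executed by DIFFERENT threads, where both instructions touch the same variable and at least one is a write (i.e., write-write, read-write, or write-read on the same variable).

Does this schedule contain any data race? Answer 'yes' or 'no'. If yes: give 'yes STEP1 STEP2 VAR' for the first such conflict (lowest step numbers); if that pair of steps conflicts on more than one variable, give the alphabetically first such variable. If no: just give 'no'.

Answer: yes 3 4 z

Derivation:
Steps 1,2: same thread (A). No race.
Steps 2,3: same thread (A). No race.
Steps 3,4: A(z = x) vs B(z = z + 4). RACE on z (W-W).
Steps 4,5: same thread (B). No race.
Steps 5,6: B(x = y - 1) vs A(x = x - 2). RACE on x (W-W).
Steps 6,7: A(x = x - 2) vs B(z = x). RACE on x (W-R).
Steps 7,8: same thread (B). No race.
First conflict at steps 3,4.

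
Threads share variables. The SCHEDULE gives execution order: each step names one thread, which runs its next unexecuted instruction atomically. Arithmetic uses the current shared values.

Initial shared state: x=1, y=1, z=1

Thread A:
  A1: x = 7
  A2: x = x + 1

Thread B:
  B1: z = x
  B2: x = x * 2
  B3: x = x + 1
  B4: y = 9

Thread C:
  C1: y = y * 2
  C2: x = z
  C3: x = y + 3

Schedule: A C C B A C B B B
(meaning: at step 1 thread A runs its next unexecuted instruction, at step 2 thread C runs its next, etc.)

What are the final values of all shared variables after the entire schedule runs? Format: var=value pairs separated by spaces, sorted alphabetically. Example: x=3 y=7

Answer: x=11 y=9 z=1

Derivation:
Step 1: thread A executes A1 (x = 7). Shared: x=7 y=1 z=1. PCs: A@1 B@0 C@0
Step 2: thread C executes C1 (y = y * 2). Shared: x=7 y=2 z=1. PCs: A@1 B@0 C@1
Step 3: thread C executes C2 (x = z). Shared: x=1 y=2 z=1. PCs: A@1 B@0 C@2
Step 4: thread B executes B1 (z = x). Shared: x=1 y=2 z=1. PCs: A@1 B@1 C@2
Step 5: thread A executes A2 (x = x + 1). Shared: x=2 y=2 z=1. PCs: A@2 B@1 C@2
Step 6: thread C executes C3 (x = y + 3). Shared: x=5 y=2 z=1. PCs: A@2 B@1 C@3
Step 7: thread B executes B2 (x = x * 2). Shared: x=10 y=2 z=1. PCs: A@2 B@2 C@3
Step 8: thread B executes B3 (x = x + 1). Shared: x=11 y=2 z=1. PCs: A@2 B@3 C@3
Step 9: thread B executes B4 (y = 9). Shared: x=11 y=9 z=1. PCs: A@2 B@4 C@3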